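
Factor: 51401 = 7^2*1049^1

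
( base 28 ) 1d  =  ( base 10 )41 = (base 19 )23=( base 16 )29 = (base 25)1G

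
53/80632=53/80632 = 0.00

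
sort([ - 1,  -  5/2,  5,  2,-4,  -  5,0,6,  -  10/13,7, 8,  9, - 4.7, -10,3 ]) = [ - 10,-5 , - 4.7,-4, - 5/2, - 1, - 10/13,0 , 2 , 3,5,6, 7,  8, 9]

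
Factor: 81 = 3^4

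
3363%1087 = 102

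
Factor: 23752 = 2^3*2969^1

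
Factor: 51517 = 51517^1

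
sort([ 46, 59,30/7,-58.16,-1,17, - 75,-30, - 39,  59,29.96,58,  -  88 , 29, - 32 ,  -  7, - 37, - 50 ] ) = [ - 88, - 75,  -  58.16,-50,-39, - 37 ,-32, - 30,-7, - 1,30/7, 17, 29, 29.96, 46,58,59, 59]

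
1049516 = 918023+131493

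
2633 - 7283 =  - 4650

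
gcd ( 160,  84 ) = 4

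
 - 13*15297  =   - 198861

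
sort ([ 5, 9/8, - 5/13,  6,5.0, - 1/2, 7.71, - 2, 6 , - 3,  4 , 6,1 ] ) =[ - 3, - 2,  -  1/2, - 5/13 , 1,9/8,4,5,5.0, 6,6,6,7.71]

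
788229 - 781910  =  6319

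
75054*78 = 5854212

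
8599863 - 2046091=6553772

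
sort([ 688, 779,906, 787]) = [ 688,  779, 787,906] 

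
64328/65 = 989 + 43/65 = 989.66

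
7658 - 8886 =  - 1228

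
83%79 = 4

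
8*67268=538144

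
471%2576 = 471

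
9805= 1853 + 7952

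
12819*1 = 12819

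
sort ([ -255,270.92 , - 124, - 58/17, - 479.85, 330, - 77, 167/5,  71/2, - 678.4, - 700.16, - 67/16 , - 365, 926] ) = [ - 700.16, - 678.4,-479.85,-365, -255, -124, - 77 , - 67/16, - 58/17,167/5, 71/2,  270.92,330, 926]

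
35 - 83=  - 48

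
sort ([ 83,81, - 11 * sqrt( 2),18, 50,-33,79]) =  [-33, - 11 *sqrt( 2), 18, 50,79 , 81,83]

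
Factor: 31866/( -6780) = -2^( -1)*5^( - 1)*47^1 = - 47/10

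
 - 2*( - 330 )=660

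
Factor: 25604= 2^2*37^1*173^1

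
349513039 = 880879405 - 531366366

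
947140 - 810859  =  136281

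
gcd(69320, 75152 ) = 8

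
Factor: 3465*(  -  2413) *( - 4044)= 2^2*3^3 *5^1 *7^1* 11^1*19^1*127^1 *337^1= 33812065980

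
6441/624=10+67/208  =  10.32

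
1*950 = 950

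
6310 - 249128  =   - 242818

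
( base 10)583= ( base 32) I7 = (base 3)210121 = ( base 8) 1107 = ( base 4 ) 21013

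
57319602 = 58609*978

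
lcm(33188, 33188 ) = 33188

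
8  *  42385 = 339080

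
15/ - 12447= - 1+4144/4149 = - 0.00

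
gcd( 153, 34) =17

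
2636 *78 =205608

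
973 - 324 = 649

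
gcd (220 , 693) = 11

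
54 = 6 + 48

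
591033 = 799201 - 208168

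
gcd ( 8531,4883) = 19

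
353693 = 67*5279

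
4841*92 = 445372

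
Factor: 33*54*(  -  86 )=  - 2^2*3^4 * 11^1 * 43^1 = -153252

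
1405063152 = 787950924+617112228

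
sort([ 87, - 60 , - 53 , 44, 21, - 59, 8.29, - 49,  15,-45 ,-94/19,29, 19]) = [ - 60, - 59, - 53 , - 49, - 45, - 94/19,8.29,15, 19, 21, 29,44, 87] 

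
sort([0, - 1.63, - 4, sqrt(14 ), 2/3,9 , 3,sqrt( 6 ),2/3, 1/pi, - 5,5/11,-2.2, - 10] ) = [ - 10, -5,-4, - 2.2,-1.63,0,1/pi,5/11,2/3,2/3 , sqrt( 6 ),3,sqrt( 14), 9] 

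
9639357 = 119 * 81003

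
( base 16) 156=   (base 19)I0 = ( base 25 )DH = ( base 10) 342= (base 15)17c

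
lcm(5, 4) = 20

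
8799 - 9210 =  - 411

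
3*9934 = 29802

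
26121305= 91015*287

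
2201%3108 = 2201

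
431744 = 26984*16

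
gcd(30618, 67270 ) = 14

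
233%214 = 19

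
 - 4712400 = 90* (-52360 )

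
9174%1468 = 366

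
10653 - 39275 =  - 28622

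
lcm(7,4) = 28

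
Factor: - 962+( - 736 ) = -2^1*3^1*283^1=- 1698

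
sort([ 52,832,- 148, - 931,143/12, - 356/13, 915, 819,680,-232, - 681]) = [-931,  -  681 , - 232, - 148,  -  356/13, 143/12,52 , 680 , 819, 832, 915]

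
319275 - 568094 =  - 248819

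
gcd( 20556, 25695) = 5139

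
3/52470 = 1/17490 = 0.00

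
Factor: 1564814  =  2^1 * 137^1 * 5711^1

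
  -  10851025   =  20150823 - 31001848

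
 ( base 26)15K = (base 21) 1I7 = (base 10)826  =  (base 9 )1117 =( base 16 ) 33a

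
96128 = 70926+25202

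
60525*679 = 41096475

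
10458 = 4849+5609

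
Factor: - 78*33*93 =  - 239382 =-  2^1*3^3*11^1*13^1 *31^1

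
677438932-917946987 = -240508055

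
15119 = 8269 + 6850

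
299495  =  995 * 301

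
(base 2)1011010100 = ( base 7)2053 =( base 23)18B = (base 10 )724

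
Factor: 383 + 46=3^1 * 11^1*13^1 =429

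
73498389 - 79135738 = - 5637349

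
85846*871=74771866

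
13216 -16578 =-3362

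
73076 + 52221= 125297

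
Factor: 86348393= 193^1*447401^1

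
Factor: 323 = 17^1*19^1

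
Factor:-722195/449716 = -2^( - 2)*5^1*112429^( - 1)*144439^1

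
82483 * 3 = 247449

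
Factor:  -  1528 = -2^3*191^1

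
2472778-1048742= 1424036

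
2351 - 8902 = -6551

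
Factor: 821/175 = 5^(-2) * 7^(-1) * 821^1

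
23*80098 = 1842254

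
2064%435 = 324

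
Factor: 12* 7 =2^2*3^1*7^1 = 84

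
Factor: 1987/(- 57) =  - 3^( - 1)*19^( - 1)*1987^1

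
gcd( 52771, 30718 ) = 1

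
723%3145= 723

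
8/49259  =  8/49259  =  0.00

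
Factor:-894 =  - 2^1 * 3^1 * 149^1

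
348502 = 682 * 511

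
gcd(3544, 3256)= 8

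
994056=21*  47336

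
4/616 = 1/154 = 0.01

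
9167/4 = 9167/4  =  2291.75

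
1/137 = 1/137 = 0.01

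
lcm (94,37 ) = 3478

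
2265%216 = 105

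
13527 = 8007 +5520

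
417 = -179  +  596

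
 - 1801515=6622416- 8423931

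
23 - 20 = 3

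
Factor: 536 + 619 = 3^1*5^1*7^1*11^1 = 1155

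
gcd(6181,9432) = 1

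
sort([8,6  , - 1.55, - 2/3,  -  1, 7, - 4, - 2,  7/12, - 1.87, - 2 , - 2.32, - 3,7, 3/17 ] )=[ - 4, - 3, - 2.32,-2, - 2,-1.87, - 1.55, - 1, - 2/3,  3/17 , 7/12,6,7, 7, 8]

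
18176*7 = 127232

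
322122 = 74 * 4353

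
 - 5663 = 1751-7414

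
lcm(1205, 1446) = 7230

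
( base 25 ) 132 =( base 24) 156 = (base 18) 230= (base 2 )1010111110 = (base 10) 702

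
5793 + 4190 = 9983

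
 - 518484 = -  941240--422756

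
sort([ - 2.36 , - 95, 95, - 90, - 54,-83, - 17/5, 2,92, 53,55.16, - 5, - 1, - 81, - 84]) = [ - 95, - 90, - 84,-83 ,- 81, - 54, - 5, - 17/5, - 2.36, - 1,2,53,55.16,92, 95 ] 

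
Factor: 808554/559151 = 2^1*3^1*17^1*19^(  -  1)*7927^1*29429^(  -  1 )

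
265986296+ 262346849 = 528333145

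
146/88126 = 73/44063 = 0.00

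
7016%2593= 1830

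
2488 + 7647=10135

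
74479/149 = 499 + 128/149 = 499.86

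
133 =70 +63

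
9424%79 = 23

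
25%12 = 1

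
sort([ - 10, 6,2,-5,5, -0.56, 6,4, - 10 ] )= [ - 10, - 10, - 5, -0.56,2,4,5,6,6 ] 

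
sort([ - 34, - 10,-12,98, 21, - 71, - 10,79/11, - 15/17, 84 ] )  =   [-71, - 34, - 12, -10, - 10,-15/17,79/11, 21 , 84, 98] 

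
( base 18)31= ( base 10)55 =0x37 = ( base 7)106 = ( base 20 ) 2f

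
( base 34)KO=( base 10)704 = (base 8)1300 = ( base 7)2024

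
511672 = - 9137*(  -  56 )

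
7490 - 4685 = 2805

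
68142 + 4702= 72844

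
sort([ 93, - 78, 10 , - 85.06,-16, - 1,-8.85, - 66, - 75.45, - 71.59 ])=[- 85.06, - 78, - 75.45, -71.59 , - 66, - 16, - 8.85, - 1,10,93]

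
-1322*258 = -341076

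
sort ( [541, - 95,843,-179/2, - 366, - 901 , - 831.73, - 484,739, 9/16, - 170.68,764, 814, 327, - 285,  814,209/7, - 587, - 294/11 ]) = [ - 901, - 831.73, - 587, - 484, - 366 , - 285, - 170.68, - 95, - 179/2, - 294/11,9/16,209/7,327, 541, 739,764,814,814,843]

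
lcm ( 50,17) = 850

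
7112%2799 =1514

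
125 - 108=17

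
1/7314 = 1/7314 = 0.00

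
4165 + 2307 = 6472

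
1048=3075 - 2027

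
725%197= 134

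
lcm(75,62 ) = 4650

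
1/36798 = 1/36798 =0.00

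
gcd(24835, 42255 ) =5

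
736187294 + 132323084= 868510378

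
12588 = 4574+8014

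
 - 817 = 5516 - 6333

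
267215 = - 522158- - 789373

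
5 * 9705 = 48525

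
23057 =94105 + -71048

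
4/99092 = 1/24773= 0.00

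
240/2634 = 40/439 = 0.09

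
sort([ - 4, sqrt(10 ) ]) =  [-4, sqrt( 10 )]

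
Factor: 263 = 263^1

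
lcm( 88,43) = 3784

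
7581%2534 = 2513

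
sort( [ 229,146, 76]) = [ 76,146,229] 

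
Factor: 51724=2^2*67^1*193^1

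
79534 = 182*437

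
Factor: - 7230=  - 2^1*3^1*5^1*241^1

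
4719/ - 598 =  - 363/46  =  - 7.89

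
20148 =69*292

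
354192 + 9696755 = 10050947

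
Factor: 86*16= 1376=2^5*43^1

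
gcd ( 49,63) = 7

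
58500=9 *6500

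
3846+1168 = 5014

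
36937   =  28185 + 8752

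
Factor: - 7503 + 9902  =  2399 =2399^1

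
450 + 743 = 1193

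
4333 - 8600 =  - 4267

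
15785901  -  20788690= - 5002789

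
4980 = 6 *830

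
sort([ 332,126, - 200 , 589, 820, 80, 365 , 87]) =[  -  200, 80 , 87, 126,  332, 365, 589 , 820]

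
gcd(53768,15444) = 572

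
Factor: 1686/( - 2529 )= - 2^1 * 3^( - 1 ) = - 2/3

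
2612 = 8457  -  5845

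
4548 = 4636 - 88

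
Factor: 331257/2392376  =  2^( - 3)*3^1*7^( - 2)*17^(-1)*359^( - 1 )*110419^1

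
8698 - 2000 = 6698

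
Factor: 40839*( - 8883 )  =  -362772837 = - 3^4*7^1*47^1*13613^1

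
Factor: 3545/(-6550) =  - 709/1310 = - 2^ ( - 1 )*5^(-1)* 131^ ( - 1)*709^1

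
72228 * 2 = 144456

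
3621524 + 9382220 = 13003744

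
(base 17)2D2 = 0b1100100001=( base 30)ql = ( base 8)1441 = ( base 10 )801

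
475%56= 27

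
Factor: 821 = 821^1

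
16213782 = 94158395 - 77944613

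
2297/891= 2 +515/891 = 2.58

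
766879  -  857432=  - 90553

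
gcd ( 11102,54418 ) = 182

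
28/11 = 2 + 6/11 = 2.55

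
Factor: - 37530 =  - 2^1*3^3*5^1 * 139^1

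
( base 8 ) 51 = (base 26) 1F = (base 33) 18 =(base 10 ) 41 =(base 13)32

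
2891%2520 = 371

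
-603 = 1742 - 2345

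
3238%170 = 8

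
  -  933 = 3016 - 3949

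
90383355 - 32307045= 58076310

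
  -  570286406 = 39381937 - 609668343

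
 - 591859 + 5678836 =5086977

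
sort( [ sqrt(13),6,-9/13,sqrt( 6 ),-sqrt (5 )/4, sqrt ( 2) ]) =[-9/13, - sqrt ( 5)/4, sqrt (2 ), sqrt( 6 ),sqrt(13),6] 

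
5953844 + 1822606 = 7776450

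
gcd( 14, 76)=2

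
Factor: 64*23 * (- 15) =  - 22080 = -  2^6 *3^1*5^1*23^1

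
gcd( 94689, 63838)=1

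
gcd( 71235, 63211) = 1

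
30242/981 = 30242/981 = 30.83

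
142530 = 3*47510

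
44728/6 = 22364/3 = 7454.67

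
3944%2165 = 1779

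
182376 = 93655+88721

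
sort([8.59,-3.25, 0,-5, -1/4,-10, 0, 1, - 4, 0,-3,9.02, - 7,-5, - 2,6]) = [-10,  -  7  ,  -  5, - 5, - 4,-3.25, - 3,-2,-1/4, 0, 0, 0, 1,6, 8.59, 9.02 ] 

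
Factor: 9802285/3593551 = 5^1 *13^(- 1 )*17^1* 31^( - 1) * 37^( - 1 ) * 241^( - 1)*115321^1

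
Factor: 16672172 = 2^2 * 11^1 * 17^1* 31^1*719^1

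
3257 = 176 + 3081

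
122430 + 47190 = 169620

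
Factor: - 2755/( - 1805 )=19^ ( - 1 )*29^1= 29/19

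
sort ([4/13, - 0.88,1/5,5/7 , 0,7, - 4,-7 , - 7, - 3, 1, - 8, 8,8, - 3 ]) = [ - 8, - 7, - 7,-4,- 3, - 3, - 0.88, 0,1/5,4/13,5/7, 1,7,8, 8 ] 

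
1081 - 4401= - 3320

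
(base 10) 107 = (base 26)43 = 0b1101011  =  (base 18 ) 5H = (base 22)4J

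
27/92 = 27/92 = 0.29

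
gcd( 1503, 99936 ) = 9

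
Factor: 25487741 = 25487741^1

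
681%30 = 21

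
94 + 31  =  125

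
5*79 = 395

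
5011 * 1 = 5011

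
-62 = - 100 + 38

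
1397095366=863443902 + 533651464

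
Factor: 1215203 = 11^4*83^1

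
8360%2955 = 2450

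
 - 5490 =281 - 5771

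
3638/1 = 3638 = 3638.00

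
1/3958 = 1/3958 = 0.00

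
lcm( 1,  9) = 9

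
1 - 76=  - 75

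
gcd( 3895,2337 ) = 779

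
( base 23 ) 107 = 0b1000011000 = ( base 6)2252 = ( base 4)20120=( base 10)536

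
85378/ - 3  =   - 85378/3 = - 28459.33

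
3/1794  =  1/598 = 0.00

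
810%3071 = 810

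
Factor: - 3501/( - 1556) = 2^(- 2 )*3^2= 9/4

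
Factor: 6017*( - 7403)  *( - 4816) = 214523186416 = 2^4*7^1* 11^2 * 43^1*547^1*673^1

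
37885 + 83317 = 121202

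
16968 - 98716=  - 81748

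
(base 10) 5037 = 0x13ad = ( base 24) 8HL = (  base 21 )b8i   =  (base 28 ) 6BP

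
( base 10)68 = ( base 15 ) 48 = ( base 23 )2m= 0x44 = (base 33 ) 22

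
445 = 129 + 316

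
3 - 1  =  2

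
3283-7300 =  - 4017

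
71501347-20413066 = 51088281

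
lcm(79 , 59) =4661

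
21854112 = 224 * 97563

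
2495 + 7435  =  9930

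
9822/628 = 4911/314 = 15.64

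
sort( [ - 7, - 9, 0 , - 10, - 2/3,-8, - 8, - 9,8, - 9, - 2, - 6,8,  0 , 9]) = [ - 10, - 9, - 9, -9, - 8, - 8, - 7, - 6,-2, - 2/3,0,0, 8,8 , 9] 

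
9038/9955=9038/9955  =  0.91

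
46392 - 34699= 11693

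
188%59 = 11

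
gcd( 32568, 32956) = 4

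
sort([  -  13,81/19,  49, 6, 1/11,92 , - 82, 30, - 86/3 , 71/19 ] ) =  [ - 82, - 86/3, -13,1/11, 71/19,81/19, 6,30,  49,92 ]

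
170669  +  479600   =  650269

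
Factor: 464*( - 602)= - 2^5*7^1*29^1*43^1 = -279328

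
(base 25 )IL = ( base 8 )727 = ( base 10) 471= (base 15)216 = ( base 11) 399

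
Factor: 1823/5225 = 5^( - 2 )*11^( - 1 )*19^(  -  1 ) * 1823^1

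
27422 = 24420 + 3002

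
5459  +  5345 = 10804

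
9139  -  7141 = 1998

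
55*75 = 4125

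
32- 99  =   - 67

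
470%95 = 90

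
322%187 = 135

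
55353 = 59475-4122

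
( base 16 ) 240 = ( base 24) 100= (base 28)kg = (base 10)576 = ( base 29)jp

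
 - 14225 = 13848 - 28073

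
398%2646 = 398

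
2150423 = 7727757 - 5577334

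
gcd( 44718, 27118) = 2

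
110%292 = 110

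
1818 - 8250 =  - 6432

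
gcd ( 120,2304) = 24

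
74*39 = 2886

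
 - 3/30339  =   - 1/10113 = - 0.00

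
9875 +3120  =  12995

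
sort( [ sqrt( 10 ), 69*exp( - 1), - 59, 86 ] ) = [ - 59,sqrt( 10), 69*  exp(-1 ), 86]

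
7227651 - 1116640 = 6111011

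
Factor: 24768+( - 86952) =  - 2^3*3^1*2591^1 = - 62184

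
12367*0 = 0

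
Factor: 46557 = 3^2 * 7^1*739^1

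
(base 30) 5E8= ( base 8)11500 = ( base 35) 40S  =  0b1001101000000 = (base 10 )4928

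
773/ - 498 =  - 2+223/498 = - 1.55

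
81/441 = 9/49 = 0.18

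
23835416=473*50392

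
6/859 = 6/859 =0.01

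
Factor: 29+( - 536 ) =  - 507 = - 3^1*13^2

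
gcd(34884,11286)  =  1026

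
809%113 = 18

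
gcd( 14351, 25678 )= 1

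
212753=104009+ 108744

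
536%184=168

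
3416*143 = 488488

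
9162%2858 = 588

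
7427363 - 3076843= 4350520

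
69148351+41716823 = 110865174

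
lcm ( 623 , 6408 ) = 44856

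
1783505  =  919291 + 864214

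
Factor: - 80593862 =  - 2^1*31^1*739^1  *  1759^1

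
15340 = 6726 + 8614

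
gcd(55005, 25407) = 3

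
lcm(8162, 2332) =16324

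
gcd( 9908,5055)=1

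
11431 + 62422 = 73853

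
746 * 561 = 418506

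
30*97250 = 2917500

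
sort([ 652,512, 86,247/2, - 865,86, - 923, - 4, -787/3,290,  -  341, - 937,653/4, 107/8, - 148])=[ - 937, - 923, - 865, - 341, - 787/3, - 148, - 4, 107/8,86,86,247/2,653/4, 290, 512,652]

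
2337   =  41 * 57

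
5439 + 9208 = 14647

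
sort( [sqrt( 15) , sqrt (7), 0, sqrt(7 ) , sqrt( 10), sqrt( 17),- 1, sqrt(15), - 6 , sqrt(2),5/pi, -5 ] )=[-6, - 5,  -  1, 0, sqrt(2), 5/pi, sqrt(7), sqrt(7),  sqrt ( 10 ), sqrt(15), sqrt (15), sqrt( 17)] 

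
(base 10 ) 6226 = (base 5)144401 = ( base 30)6rg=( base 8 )14122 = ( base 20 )fb6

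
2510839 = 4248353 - 1737514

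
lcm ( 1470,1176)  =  5880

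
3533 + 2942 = 6475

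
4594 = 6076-1482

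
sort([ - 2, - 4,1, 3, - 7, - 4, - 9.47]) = [ - 9.47, - 7, - 4, - 4, - 2,1 , 3]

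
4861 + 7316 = 12177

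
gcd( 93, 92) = 1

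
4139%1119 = 782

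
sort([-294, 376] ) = [ - 294, 376]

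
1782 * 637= 1135134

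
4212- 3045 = 1167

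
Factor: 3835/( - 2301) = - 5/3 = - 3^( - 1 )*5^1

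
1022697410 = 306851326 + 715846084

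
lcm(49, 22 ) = 1078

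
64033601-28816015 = 35217586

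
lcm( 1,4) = 4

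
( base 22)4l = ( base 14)7b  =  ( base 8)155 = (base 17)67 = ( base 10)109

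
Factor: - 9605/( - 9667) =5^1*7^( - 1) * 17^1*113^1*1381^ ( - 1)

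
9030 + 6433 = 15463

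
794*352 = 279488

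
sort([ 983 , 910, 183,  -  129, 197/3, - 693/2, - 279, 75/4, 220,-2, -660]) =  [ - 660, - 693/2,  -  279, - 129,  -  2 , 75/4, 197/3, 183,220,910,983]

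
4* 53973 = 215892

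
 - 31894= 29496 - 61390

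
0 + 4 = 4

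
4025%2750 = 1275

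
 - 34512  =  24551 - 59063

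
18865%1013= 631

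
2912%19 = 5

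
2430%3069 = 2430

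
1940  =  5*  388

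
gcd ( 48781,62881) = 1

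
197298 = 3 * 65766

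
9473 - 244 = 9229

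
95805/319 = 300 + 105/319 =300.33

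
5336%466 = 210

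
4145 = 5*829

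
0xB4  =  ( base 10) 180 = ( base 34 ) 5A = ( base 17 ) AA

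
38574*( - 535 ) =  - 20637090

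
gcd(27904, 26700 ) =4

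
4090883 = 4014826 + 76057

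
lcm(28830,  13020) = 403620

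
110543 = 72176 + 38367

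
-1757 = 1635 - 3392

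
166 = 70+96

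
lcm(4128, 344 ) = 4128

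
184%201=184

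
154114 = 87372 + 66742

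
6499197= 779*8343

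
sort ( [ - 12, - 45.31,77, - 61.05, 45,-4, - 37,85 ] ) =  [ - 61.05,-45.31,  -  37,-12, - 4, 45,77,85]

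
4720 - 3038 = 1682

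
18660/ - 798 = -24 + 82/133=-  23.38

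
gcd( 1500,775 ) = 25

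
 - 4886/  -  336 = 14 + 13/24 = 14.54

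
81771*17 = 1390107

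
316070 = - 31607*(-10 ) 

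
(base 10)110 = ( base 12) 92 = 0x6E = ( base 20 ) 5A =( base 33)3b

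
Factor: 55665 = 3^2*5^1*1237^1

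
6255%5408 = 847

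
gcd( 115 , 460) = 115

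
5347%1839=1669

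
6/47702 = 3/23851 = 0.00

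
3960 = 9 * 440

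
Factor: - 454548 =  - 2^2*3^1*37879^1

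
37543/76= 37543/76 = 493.99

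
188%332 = 188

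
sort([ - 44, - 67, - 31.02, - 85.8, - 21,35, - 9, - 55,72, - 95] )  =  [ - 95, - 85.8, -67, - 55, - 44, - 31.02 , - 21, - 9,35,  72 ]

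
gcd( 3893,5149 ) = 1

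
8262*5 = 41310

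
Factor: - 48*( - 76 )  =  2^6*3^1*19^1 = 3648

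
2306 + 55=2361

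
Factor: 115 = 5^1*23^1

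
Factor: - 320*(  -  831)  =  265920 = 2^6 *3^1*5^1* 277^1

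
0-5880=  - 5880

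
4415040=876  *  5040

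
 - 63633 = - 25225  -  38408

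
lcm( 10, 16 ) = 80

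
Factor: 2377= 2377^1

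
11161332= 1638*6814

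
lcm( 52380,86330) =4661820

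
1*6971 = 6971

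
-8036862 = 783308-8820170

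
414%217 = 197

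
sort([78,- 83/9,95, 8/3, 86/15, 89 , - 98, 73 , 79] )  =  [  -  98, - 83/9, 8/3, 86/15 , 73,78, 79,89, 95]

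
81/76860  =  9/8540 = 0.00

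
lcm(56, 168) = 168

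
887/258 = 887/258  =  3.44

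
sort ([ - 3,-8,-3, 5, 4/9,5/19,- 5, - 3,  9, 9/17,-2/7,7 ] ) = [-8, - 5, - 3,  -  3, - 3,-2/7,  5/19,4/9,9/17,  5,7,9 ]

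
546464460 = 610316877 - 63852417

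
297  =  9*33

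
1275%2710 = 1275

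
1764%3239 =1764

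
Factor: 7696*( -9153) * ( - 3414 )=2^5*3^5*13^1*37^1*113^1*569^1 =240487240032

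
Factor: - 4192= - 2^5*131^1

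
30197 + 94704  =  124901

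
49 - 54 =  - 5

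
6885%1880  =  1245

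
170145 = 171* 995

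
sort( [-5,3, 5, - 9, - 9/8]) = [ - 9, - 5, - 9/8, 3, 5]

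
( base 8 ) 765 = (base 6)2153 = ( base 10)501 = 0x1F5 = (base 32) fl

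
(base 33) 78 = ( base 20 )bj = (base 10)239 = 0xef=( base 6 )1035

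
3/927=1/309 = 0.00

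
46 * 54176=2492096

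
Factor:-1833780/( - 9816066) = 23510/125847 = 2^1*3^( - 3 ) * 5^1 * 59^( - 1) * 79^( - 1 )*2351^1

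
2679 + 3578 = 6257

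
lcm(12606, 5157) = 113454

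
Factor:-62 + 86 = 24 = 2^3*3^1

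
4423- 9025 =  - 4602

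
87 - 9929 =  - 9842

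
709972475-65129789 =644842686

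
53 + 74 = 127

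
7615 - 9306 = - 1691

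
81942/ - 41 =-1999 + 17/41 =- 1998.59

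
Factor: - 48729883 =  - 48729883^1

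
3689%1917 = 1772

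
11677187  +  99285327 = 110962514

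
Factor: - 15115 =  - 5^1*3023^1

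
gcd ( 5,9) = 1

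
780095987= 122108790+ 657987197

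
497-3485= - 2988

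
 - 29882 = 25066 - 54948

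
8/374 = 4/187= 0.02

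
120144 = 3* 40048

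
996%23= 7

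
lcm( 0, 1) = 0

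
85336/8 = 10667 = 10667.00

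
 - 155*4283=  - 663865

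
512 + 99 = 611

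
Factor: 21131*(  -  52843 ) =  - 1116625433 = - 7^1*11^1*17^1 *113^1*7549^1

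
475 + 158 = 633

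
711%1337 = 711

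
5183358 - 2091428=3091930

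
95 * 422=40090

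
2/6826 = 1/3413 = 0.00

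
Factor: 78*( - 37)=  - 2^1*3^1*13^1 * 37^1 = - 2886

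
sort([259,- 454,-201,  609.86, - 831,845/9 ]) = [-831, - 454,- 201,845/9,259, 609.86 ] 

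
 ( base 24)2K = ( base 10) 68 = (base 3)2112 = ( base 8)104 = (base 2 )1000100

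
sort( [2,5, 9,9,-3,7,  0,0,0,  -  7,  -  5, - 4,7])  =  [ - 7, - 5, - 4, - 3,0,0,0,2,5,7, 7,9, 9 ]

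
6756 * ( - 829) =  - 5600724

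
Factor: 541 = 541^1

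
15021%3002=11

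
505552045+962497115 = 1468049160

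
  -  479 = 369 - 848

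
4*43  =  172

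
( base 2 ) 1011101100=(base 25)14N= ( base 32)NC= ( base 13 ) 457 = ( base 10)748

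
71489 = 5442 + 66047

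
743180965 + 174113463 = 917294428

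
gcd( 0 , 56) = 56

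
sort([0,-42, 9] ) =[ - 42, 0,9]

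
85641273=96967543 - 11326270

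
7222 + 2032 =9254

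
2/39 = 2/39 = 0.05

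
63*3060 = 192780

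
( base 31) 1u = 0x3D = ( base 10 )61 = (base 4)331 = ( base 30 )21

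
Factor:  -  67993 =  - 67993^1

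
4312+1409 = 5721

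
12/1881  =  4/627=0.01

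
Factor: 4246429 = 11^1*386039^1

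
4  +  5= 9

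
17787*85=1511895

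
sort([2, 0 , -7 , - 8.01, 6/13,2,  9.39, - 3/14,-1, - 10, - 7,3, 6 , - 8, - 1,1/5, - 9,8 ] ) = [ - 10, - 9, - 8.01  , - 8, - 7, - 7, - 1, -1, - 3/14,0,1/5,6/13, 2,2,3,6,8, 9.39 ] 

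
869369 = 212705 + 656664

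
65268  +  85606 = 150874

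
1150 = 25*46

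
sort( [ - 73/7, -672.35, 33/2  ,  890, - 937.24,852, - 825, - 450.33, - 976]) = [ - 976, - 937.24, - 825, - 672.35, - 450.33,-73/7,  33/2,  852, 890]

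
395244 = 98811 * 4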